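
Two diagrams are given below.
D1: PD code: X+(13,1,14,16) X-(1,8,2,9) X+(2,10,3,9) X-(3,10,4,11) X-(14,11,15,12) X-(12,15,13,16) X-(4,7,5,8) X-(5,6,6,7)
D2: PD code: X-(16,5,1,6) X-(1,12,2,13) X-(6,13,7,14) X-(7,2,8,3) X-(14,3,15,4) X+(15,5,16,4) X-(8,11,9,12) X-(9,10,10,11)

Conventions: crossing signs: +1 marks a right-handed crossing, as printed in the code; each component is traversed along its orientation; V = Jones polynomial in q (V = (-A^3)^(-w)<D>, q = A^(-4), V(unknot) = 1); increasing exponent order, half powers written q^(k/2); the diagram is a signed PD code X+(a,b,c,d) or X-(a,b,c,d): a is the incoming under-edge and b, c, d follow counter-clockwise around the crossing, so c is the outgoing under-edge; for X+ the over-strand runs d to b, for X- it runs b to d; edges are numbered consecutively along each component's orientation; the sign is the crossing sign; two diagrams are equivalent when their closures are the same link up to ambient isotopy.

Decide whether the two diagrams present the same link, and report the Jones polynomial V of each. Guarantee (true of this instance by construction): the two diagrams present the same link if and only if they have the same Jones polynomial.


same link: no
V(D1) = 1  [8 crossings, <D> = A^-12, w = -4]
V(D2) = -q^-4 + q^-3 + q^-1  [8 crossings, <D> = A^-14 + A^-6 - A^-2, w = -6]
insight: 2 values of V(q) split the 2 diagrams


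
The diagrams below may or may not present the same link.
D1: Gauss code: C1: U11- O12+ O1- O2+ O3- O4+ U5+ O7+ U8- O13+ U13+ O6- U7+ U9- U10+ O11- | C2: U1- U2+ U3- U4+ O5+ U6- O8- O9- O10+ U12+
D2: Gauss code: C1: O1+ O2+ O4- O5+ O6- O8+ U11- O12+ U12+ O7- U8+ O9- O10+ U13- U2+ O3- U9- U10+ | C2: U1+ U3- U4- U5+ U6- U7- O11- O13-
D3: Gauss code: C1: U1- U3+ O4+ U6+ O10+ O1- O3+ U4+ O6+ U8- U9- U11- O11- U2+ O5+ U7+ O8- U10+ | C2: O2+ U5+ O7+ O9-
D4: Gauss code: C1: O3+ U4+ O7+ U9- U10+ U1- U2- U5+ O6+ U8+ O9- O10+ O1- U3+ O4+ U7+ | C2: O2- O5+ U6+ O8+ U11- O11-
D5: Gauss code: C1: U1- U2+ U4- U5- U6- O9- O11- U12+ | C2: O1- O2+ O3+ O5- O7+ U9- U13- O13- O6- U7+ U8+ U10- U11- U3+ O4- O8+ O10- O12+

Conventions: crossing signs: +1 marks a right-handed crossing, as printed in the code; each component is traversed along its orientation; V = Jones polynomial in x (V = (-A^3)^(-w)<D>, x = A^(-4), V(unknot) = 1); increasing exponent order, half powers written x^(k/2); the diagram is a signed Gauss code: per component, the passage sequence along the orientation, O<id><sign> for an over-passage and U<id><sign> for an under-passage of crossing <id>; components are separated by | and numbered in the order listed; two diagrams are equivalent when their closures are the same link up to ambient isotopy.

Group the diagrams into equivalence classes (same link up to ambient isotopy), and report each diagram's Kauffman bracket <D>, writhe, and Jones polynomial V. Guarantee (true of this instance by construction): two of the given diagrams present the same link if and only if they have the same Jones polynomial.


grouping into links: {D1} | {D2, D5} | {D3, D4}
V(D1) = -x^(-3/2) + x^(-1/2) - 2x^(1/2) + x^(3/2) - 2x^(5/2) + x^(7/2)  (w +1, c 13, <D> = -A^-11 + 2A^-7 - A^-3 + 2A - A^5 + A^9)
D2 (bracket A^-1 - A^3 + A^7 + A^15; 13 crossings at w = -1): V = -x^(-9/2) - x^(-5/2) + x^(-3/2) - x^(-1/2)
D3 (bracket -A^-17 + A^-13 - A^-9 + 2A^-5 + A^3; 11 crossings at w = +3): V = -x^(3/2) - 2x^(7/2) + x^(9/2) - x^(11/2) + x^(13/2)
V(D4) = -x^(3/2) - 2x^(7/2) + x^(9/2) - x^(11/2) + x^(13/2)  [11 crossings, <D> = -A^-17 + A^-13 - A^-9 + 2A^-5 + A^3, w = +3]
D5 (bracket A^-7 - A^-3 + A + A^9; 13 crossings at w = -3): V = -x^(-9/2) - x^(-5/2) + x^(-3/2) - x^(-1/2)
why: 3 classes among 5 diagrams; unequal V(x) rules out equality


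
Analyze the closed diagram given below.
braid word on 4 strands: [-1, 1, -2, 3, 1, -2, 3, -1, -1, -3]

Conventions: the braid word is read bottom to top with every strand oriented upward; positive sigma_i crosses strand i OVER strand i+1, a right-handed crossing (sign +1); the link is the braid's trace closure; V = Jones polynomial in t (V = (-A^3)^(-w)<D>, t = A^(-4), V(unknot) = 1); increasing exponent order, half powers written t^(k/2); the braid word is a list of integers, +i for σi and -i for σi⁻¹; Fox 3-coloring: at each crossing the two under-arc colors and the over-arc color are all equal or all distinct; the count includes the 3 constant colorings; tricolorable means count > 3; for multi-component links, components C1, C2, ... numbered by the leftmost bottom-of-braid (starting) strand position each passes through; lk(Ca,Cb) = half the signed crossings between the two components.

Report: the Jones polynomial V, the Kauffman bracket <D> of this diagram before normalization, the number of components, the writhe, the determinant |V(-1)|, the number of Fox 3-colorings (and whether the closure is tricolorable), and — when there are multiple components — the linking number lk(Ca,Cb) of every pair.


V = -t^(-9/2) - t^(-5/2) + t^(-3/2) - t^(-1/2)
<D> = -A^-4 + 1 - A^4 - A^12 (w = -2)
2 components over 10 crossings, w = -2
lk(C1,C2): -2
3 Fox colorings among 3^10, |V(-1)| = 4: not tricolorable
why: inverse pairs cancel, leaving σ2⁻¹ σ3 σ1 σ2⁻¹ σ3 σ1⁻¹ σ1⁻¹ σ3⁻¹


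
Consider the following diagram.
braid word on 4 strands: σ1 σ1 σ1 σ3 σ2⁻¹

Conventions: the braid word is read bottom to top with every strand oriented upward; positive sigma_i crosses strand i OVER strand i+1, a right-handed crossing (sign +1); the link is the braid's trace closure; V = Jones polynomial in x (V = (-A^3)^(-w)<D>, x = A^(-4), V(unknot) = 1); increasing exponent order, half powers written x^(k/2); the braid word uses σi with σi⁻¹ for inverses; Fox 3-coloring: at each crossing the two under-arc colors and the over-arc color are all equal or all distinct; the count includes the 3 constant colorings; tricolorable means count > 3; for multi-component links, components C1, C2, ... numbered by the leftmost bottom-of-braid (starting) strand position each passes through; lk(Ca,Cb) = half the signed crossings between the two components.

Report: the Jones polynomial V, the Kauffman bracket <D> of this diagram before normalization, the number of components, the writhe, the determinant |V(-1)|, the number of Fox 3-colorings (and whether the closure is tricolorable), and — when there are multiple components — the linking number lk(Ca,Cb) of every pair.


V(x) = x + x^3 - x^4
bracket: A^-7 - A^-3 - A^5, w = +3
1 component, writhe +3, over 5 crossings
det 3, colorings 9 of 3^5 — tricolorable
observation: the span of V is 3, forcing >= 3 crossings in any diagram


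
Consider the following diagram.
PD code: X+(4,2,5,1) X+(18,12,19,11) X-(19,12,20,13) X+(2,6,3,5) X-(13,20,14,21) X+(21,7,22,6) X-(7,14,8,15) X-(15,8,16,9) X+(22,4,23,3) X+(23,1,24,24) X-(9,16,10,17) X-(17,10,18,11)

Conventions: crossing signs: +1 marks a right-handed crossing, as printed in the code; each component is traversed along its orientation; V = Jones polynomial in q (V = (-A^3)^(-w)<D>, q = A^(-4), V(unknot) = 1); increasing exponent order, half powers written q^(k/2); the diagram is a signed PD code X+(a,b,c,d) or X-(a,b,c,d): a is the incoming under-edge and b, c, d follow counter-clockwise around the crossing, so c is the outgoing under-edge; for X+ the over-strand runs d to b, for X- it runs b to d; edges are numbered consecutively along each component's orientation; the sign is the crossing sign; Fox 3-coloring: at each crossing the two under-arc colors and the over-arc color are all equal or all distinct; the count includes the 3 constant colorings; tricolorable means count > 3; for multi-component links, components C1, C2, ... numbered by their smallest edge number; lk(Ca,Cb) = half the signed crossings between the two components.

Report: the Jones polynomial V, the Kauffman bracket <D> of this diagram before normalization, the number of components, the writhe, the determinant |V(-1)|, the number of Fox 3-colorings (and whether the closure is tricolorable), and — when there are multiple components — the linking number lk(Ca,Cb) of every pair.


V(q) = -q^-6 + q^-5 - 2q^-4 + 3q^-3 - 2q^-2 + 3q^-1 - 1 + q - q^2
bracket: -A^-8 + A^-4 - 1 + 3A^4 - 2A^8 + 3A^12 - 2A^16 + A^20 - A^24, w = 0
1 component, writhe 0, over 12 crossings
det 15, colorings 9 of 3^12 — tricolorable
observation: the span of V is 8, forcing >= 8 crossings in any diagram


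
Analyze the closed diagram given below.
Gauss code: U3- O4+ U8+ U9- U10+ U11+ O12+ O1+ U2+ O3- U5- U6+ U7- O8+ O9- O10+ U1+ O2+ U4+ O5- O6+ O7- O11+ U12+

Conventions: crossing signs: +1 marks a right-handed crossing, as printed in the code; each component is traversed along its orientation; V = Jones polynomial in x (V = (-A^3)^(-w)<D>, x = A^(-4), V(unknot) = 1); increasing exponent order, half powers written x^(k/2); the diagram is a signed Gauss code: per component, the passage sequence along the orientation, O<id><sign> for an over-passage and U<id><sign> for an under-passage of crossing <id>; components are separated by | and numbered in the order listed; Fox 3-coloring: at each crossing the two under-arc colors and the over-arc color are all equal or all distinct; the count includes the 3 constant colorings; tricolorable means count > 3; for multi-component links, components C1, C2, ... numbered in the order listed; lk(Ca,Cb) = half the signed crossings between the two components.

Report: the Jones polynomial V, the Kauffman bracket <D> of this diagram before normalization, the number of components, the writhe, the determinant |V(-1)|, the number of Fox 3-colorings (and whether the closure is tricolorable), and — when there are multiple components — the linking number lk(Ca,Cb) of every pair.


V = 2x - 2x^2 + 3x^3 - 3x^4 + 2x^5 - 2x^6 + x^7
<D> = A^-16 - 2A^-12 + 2A^-8 - 3A^-4 + 3 - 2A^4 + 2A^8 (w = +4)
1 component over 12 crossings, w = +4
9 Fox colorings among 3^12, |V(-1)| = 15: tricolorable
why: det 15 = |V(-1)|; divisible by 3, so tricolorable


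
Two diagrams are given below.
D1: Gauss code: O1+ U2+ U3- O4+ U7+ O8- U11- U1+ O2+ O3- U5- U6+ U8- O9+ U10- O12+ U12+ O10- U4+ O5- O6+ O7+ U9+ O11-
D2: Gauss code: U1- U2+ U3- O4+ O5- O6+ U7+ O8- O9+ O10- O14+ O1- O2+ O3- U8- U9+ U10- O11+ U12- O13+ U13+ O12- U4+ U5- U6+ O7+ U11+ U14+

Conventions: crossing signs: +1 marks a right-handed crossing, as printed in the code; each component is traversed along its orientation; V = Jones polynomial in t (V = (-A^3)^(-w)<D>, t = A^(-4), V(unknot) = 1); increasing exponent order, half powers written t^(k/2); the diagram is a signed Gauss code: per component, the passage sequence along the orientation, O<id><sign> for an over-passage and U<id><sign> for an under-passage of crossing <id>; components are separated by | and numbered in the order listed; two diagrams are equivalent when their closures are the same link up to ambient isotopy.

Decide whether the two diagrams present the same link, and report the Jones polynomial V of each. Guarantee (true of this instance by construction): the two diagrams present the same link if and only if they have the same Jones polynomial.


equivalent: yes
D1 (bracket -A^-10 + A^-6 + A^2; 12 crossings at w = +2): V = t + t^3 - t^4
D2 (bracket -A^-10 + A^-6 + A^2; 14 crossings at w = +2): V = t + t^3 - t^4
key observation: all 2 diagrams share one V(t), hence one class


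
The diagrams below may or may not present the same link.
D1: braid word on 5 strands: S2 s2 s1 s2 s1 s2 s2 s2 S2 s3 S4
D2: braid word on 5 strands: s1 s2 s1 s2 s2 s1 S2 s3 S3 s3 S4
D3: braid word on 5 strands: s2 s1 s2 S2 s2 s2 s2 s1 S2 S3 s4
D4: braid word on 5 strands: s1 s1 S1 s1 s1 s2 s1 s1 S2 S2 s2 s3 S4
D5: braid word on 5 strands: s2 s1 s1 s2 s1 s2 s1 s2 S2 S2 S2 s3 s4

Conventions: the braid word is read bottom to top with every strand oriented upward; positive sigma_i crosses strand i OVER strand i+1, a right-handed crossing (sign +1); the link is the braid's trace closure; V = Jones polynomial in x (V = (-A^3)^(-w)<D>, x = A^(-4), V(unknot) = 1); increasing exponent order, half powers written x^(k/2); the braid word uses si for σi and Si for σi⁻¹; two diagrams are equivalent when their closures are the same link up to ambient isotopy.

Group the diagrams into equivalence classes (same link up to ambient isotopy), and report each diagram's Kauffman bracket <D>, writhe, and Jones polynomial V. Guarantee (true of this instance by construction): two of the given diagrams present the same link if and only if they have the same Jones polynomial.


classes: {D1} | {D2, D3, D4, D5}
V(D1) = -x^(3/2) - x^(7/2) + x^(9/2) - x^(11/2)  [11 crossings, <D> = A^-7 - A^-3 + A + A^9, w = +5]
V(D2) = -x^(3/2) - 2x^(7/2) + x^(9/2) - x^(11/2) + x^(13/2)  [11 crossings, <D> = -A^-11 + A^-7 - A^-3 + 2A + A^9, w = +5]
V(D3) = -x^(3/2) - 2x^(7/2) + x^(9/2) - x^(11/2) + x^(13/2)  (w +5, c 11, <D> = -A^-11 + A^-7 - A^-3 + 2A + A^9)
V(D4) = -x^(3/2) - 2x^(7/2) + x^(9/2) - x^(11/2) + x^(13/2)  (w +5, c 13, <D> = -A^-11 + A^-7 - A^-3 + 2A + A^9)
D5 (bracket -A^-5 + A^-1 - A^3 + 2A^7 + A^15; 13 crossings at w = +7): V = -x^(3/2) - 2x^(7/2) + x^(9/2) - x^(11/2) + x^(13/2)
note: 2 values of V(x) split the 5 diagrams


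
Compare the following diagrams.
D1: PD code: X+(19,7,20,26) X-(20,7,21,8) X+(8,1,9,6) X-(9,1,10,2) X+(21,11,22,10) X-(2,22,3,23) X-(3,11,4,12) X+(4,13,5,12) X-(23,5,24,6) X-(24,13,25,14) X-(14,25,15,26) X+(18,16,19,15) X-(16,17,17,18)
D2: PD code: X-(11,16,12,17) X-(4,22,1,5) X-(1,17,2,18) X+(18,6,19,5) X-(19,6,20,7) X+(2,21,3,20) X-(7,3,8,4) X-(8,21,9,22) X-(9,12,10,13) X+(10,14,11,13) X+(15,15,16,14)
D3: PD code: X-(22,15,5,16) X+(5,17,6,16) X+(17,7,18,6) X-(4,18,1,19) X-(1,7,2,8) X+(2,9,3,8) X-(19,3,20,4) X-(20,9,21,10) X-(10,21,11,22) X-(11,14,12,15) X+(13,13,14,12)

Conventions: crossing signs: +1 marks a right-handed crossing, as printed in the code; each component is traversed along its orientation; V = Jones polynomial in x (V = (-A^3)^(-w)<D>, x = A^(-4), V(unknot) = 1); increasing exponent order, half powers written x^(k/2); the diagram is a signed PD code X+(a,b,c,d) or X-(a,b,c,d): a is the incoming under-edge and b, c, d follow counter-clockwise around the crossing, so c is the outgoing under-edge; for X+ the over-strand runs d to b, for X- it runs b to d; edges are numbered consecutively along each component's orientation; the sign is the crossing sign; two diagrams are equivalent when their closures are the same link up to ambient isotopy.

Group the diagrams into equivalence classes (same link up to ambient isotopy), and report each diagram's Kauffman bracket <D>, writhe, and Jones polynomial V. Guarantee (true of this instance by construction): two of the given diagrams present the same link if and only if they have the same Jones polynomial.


classes: {D1, D2, D3}
V(D1) = -x^(-5/2) - x^(-1/2)  [13 crossings, <D> = A^-7 + A, w = -3]
D2 (bracket A^-7 + A; 11 crossings at w = -3): V = -x^(-5/2) - x^(-1/2)
V(D3) = -x^(-5/2) - x^(-1/2)  [11 crossings, <D> = A^-7 + A, w = -3]
note: one V(x) for all 3 diagrams — one class (guaranteed)


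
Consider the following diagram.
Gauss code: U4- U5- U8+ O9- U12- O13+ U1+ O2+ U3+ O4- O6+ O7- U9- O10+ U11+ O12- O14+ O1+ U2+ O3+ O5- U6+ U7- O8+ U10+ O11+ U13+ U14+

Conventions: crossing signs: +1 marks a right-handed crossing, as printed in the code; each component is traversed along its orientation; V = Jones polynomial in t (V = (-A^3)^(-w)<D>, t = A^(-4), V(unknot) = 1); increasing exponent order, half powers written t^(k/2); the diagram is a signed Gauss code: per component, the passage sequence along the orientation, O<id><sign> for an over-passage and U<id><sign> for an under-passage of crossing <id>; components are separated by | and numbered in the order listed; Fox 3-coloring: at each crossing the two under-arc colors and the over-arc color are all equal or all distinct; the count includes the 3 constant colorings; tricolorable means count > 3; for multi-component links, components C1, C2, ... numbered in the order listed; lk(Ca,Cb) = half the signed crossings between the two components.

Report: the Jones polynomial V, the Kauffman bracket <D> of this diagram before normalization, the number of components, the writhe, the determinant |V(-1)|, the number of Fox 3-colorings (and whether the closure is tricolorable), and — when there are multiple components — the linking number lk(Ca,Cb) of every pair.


Jones polynomial: V(t) = t - t^2 + 2t^3 - t^4 + t^5 - t^6
<D> = -A^-12 + A^-8 - A^-4 + 2 - A^4 + A^8; writhe +4
components 1, writhe +4 (14 crossings)
3-colorings: 3 of 3^14, det 7 — not tricolorable
note: det 7 = |V(-1)|; not divisible by 3, so not tricolorable


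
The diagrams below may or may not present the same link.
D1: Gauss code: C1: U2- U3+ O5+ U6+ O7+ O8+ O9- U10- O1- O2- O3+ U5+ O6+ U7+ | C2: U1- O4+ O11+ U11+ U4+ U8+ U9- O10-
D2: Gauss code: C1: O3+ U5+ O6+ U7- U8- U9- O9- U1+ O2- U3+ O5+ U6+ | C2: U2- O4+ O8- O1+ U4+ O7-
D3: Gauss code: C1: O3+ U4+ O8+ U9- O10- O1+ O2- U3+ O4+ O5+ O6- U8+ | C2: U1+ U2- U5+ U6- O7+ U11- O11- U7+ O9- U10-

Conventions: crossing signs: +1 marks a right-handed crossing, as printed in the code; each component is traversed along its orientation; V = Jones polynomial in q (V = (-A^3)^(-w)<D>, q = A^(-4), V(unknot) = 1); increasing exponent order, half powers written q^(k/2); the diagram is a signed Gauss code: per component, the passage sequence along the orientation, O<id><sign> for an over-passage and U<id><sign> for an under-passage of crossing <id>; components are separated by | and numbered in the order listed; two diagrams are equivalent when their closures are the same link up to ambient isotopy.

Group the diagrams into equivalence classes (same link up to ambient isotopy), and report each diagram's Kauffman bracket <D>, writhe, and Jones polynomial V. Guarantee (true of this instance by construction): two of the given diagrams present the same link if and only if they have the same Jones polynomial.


equivalence classes: {D1, D2, D3}
D1 (bracket -A^-5 + A^-1 - A^3 + 2A^7 + A^15; 11 crossings at w = +3): V = -q^(-3/2) - 2q^(1/2) + q^(3/2) - q^(5/2) + q^(7/2)
V(D2) = -q^(-3/2) - 2q^(1/2) + q^(3/2) - q^(5/2) + q^(7/2)  (w +1, c 9, <D> = -A^-11 + A^-7 - A^-3 + 2A + A^9)
V(D3) = -q^(-3/2) - 2q^(1/2) + q^(3/2) - q^(5/2) + q^(7/2)  (w +1, c 11, <D> = -A^-11 + A^-7 - A^-3 + 2A + A^9)
observation: all 3 diagrams share one V(q), hence one class


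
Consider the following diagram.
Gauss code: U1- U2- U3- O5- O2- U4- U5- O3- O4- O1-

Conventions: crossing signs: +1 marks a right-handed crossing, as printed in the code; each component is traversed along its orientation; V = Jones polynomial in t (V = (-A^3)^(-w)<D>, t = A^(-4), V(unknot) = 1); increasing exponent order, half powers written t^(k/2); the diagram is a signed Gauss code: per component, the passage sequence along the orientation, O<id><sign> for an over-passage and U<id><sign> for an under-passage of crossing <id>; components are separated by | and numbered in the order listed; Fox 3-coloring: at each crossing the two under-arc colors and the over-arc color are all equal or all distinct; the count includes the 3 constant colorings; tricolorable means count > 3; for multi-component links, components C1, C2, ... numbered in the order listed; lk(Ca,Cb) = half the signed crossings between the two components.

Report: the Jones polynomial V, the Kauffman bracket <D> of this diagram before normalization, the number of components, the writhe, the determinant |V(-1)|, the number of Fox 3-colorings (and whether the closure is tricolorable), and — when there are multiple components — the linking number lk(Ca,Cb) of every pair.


Jones polynomial: V(t) = -t^-4 + t^-3 + t^-1
<D> = -A^-11 - A^-3 + A; writhe -5
components 1, writhe -5 (5 crossings)
3-colorings: 9 of 3^5, det 3 — tricolorable
note: det 3 = |V(-1)|; divisible by 3, so tricolorable


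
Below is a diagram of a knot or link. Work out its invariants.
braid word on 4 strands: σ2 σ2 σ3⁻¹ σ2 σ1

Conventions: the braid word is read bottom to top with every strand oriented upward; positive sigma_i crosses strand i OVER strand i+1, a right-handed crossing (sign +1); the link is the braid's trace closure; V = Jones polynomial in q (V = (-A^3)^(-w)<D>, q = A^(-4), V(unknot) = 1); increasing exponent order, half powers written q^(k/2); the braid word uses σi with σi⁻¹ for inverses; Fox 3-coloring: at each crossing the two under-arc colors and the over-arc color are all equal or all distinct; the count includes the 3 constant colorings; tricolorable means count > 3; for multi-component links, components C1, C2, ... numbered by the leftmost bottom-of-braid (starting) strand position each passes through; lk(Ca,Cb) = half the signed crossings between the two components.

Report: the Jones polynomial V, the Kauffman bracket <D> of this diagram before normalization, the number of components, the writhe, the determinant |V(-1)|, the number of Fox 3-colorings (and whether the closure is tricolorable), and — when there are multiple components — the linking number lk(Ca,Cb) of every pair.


V(q) = q + q^3 - q^4
bracket: A^-7 - A^-3 - A^5, w = +3
1 component, writhe +3, over 5 crossings
det 3, colorings 9 of 3^5 — tricolorable
observation: V spans 3 powers of q: at least 3 crossings in any diagram


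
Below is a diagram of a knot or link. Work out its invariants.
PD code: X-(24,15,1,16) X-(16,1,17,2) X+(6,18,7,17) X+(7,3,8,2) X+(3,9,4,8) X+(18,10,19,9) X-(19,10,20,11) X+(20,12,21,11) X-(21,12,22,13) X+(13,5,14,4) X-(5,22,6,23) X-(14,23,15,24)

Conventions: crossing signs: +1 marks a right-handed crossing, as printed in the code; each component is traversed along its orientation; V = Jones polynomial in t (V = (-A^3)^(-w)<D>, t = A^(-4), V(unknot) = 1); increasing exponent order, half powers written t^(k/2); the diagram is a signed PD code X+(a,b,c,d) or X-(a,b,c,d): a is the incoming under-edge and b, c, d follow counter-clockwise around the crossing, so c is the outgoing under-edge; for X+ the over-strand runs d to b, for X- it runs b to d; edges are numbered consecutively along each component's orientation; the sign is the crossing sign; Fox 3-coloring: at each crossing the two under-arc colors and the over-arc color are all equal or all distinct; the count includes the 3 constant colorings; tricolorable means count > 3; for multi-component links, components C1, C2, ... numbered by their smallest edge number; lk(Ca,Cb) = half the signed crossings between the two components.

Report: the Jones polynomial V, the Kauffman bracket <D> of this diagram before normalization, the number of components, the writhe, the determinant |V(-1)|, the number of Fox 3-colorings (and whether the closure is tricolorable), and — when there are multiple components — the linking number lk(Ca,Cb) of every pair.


V = -t^-3 + t^-2 - t^-1 + 3 - t + t^2 - t^3
<D> = -A^-12 + A^-8 - A^-4 + 3 - A^4 + A^8 - A^12 (w = 0)
1 component over 12 crossings, w = 0
27 Fox colorings among 3^12, |V(-1)| = 9: tricolorable
why: w = 0 (over 12 crossings) is diagram-only; (-A^3)^(0) removes it from V


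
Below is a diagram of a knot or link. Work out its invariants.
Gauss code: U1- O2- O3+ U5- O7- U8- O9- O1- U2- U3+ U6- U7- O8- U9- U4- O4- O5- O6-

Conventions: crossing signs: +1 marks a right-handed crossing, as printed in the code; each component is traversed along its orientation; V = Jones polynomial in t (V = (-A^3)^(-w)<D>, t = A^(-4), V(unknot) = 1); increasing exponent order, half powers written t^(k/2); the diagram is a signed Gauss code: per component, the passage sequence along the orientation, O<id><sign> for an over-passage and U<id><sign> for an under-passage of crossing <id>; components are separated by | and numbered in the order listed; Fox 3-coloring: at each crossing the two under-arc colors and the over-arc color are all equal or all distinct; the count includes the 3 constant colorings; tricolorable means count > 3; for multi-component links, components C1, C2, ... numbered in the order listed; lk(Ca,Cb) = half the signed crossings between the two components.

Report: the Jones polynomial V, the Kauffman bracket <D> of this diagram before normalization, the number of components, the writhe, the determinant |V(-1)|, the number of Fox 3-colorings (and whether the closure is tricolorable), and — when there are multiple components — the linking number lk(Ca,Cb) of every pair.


Jones polynomial: V(t) = -t^-7 + t^-6 - t^-5 + t^-4 + t^-2
<D> = -A^-13 - A^-5 + A^-1 - A^3 + A^7; writhe -7
components 1, writhe -7 (9 crossings)
3-colorings: 3 of 3^9, det 5 — not tricolorable
note: w = -7 shifts under R1 moves; the (-A^3)^(7) factor cancels that in V


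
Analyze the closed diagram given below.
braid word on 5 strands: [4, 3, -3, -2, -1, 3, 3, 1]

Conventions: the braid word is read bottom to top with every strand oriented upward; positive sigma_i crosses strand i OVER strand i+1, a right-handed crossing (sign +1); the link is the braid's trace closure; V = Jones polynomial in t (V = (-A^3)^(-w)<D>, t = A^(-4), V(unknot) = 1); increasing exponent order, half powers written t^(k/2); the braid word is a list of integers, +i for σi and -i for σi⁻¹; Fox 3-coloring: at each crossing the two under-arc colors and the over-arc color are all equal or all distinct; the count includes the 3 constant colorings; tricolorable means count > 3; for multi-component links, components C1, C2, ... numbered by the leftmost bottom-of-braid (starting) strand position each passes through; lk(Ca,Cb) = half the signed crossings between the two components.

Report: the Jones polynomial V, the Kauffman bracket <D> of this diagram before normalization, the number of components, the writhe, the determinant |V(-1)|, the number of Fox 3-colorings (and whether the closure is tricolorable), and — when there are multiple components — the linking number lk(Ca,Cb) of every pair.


Jones polynomial: V(t) = 1 + t + t^2 + t^3
<D> = A^-6 + A^-2 + A^2 + A^6; writhe +2
components 3, writhe +2 (8 crossings)
linking number lk(C1,C2) = 0
lk(C1,C3): 0
lk(C2,C3) = +1
3-colorings: 9 of 3^8, det 0 — tricolorable
note: the 3 component pairs carry total linking +1


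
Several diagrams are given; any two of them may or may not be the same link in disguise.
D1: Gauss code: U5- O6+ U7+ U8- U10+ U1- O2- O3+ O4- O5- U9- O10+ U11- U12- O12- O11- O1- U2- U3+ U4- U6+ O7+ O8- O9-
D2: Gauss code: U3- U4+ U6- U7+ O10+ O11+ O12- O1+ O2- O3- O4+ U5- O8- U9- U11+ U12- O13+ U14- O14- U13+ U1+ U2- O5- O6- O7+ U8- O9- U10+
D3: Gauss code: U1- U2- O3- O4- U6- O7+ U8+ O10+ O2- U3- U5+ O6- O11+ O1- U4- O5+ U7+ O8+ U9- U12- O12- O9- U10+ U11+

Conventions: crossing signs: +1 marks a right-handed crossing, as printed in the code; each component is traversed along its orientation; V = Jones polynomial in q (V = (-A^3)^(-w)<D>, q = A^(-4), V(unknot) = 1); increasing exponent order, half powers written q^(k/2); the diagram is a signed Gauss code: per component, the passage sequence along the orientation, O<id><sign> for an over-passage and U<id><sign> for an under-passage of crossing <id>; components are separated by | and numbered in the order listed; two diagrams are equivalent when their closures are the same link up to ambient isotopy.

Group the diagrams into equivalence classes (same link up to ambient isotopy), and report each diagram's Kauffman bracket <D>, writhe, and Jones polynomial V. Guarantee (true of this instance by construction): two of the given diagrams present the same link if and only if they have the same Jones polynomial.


grouping into links: {D1} | {D2} | {D3}
V(D1) = 1  (w -4, c 12, <D> = A^-12)
D2 (bracket A^-2 + A^6 - A^10; 14 crossings at w = -2): V = -q^-4 + q^-3 + q^-1
V(D3) = q^-2 - q^-1 + 1 - q + q^2  [12 crossings, <D> = A^-14 - A^-10 + A^-6 - A^-2 + A^2, w = -2]
why: 3 classes among 3 diagrams; unequal V(q) rules out equality


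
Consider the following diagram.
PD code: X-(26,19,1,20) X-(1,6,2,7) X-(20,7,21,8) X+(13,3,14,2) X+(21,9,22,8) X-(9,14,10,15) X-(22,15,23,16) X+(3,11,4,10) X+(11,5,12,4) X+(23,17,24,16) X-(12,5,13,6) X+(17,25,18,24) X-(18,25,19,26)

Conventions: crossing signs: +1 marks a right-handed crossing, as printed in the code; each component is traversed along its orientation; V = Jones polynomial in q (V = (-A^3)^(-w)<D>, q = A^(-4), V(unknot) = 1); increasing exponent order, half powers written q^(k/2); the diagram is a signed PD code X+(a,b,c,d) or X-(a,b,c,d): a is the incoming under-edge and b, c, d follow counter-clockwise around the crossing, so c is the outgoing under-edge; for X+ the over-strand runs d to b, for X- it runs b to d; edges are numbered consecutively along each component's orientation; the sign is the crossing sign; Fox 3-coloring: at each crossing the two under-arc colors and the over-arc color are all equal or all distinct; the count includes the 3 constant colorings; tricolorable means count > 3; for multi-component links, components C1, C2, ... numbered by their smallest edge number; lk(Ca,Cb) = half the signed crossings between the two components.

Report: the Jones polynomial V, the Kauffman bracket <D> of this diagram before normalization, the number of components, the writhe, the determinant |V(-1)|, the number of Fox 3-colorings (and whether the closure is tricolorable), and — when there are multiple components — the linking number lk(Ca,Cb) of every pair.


Jones polynomial: V(q) = q^-2 - q^-1 + 1 - q + q^2
<D> = -A^-11 + A^-7 - A^-3 + A - A^5; writhe -1
components 1, writhe -1 (13 crossings)
3-colorings: 3 of 3^13, det 5 — not tricolorable
note: palindromic: swapping q for 1/q fixes V


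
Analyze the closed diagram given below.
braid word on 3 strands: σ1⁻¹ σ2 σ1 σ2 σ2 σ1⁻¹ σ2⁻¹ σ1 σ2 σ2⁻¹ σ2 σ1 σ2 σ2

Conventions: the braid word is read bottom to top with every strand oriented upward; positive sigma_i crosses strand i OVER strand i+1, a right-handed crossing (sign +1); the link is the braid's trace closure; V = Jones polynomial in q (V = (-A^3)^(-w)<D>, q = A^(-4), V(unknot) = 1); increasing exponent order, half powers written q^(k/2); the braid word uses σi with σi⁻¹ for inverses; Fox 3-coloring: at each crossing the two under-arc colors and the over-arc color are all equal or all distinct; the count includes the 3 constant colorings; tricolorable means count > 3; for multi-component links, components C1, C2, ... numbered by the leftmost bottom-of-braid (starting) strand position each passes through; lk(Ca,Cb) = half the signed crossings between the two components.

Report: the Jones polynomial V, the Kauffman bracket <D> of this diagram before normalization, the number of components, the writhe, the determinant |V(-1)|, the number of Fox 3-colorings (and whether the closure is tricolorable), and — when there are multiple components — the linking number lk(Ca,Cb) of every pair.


V = q^2 + q^4 - q^5 + q^6 - q^7
<D> = -A^-10 + A^-6 - A^-2 + A^2 + A^10 (w = +6)
1 component over 14 crossings, w = +6
3 Fox colorings among 3^14, |V(-1)| = 5: not tricolorable
why: |V(-1)| = 5: so not tricolorable, since 3 does not divide 5


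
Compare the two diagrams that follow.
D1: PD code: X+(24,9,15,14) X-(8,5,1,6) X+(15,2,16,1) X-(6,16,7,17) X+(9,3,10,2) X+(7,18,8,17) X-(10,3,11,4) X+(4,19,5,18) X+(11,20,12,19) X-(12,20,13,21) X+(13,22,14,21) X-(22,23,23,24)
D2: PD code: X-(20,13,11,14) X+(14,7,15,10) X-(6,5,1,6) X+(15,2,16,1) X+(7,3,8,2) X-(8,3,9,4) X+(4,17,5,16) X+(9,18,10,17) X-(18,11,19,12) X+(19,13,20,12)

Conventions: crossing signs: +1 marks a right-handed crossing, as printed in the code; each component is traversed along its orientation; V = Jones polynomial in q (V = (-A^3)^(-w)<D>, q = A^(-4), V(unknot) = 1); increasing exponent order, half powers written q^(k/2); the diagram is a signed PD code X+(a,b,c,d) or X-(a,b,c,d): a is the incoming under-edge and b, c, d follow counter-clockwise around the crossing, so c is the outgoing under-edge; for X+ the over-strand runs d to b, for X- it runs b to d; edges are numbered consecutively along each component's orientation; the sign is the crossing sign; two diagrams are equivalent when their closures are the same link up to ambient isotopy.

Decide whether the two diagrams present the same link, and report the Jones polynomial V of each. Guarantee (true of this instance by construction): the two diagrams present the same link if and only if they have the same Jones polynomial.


same link: yes
V(D1) = q + 2q^3 + q^5  [12 crossings, <D> = A^-14 + 2A^-6 + A^2, w = +2]
V(D2) = q + 2q^3 + q^5  (w +2, c 10, <D> = A^-14 + 2A^-6 + A^2)
note: one V(q) for all 2 diagrams — one class (guaranteed)


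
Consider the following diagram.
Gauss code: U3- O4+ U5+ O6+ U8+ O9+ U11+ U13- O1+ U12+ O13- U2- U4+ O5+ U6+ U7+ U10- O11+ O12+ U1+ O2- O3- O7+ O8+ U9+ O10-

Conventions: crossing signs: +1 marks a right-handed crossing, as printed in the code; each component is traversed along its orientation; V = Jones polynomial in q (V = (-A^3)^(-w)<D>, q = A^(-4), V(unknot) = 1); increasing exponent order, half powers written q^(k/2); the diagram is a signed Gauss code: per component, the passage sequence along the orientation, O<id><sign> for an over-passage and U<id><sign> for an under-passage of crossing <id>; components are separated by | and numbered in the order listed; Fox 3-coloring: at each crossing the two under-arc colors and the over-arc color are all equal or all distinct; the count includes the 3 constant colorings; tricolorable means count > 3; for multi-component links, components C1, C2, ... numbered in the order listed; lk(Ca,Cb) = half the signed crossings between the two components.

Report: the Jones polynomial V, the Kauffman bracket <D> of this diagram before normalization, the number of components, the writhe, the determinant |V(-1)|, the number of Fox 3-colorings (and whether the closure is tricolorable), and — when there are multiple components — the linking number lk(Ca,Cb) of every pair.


V = q - q^2 + 2q^3 - 2q^4 + 2q^5 - q^6 + q^7 - q^8
<D> = A^-17 - A^-13 + A^-9 - 2A^-5 + 2A^-1 - 2A^3 + A^7 - A^11 (w = +5)
1 component over 13 crossings, w = +5
3 Fox colorings among 3^13, |V(-1)| = 11: not tricolorable
why: |V(-1)| = 11: so not tricolorable, since 3 does not divide 11


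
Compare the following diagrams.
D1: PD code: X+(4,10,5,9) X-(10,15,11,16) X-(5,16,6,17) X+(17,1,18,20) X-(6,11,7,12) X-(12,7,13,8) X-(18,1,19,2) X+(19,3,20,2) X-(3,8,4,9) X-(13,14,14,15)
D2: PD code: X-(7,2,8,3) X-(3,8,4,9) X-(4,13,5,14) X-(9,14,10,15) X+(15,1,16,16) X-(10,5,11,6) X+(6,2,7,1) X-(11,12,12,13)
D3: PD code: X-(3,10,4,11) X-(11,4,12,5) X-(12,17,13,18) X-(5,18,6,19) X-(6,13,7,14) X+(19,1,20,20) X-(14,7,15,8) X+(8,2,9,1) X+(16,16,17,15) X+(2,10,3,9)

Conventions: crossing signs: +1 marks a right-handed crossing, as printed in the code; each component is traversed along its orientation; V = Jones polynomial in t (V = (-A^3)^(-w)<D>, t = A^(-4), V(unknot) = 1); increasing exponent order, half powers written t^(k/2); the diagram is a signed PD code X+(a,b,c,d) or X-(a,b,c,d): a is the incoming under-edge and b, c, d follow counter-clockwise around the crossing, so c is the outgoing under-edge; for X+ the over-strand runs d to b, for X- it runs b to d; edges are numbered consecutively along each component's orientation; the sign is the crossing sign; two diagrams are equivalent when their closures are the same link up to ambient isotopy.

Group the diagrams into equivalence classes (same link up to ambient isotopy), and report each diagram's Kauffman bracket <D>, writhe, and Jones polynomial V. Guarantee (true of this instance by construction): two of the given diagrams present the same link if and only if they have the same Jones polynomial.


grouping into links: {D1, D2, D3}
V(D1) = -t^-4 + t^-3 + t^-1  (w -4, c 10, <D> = A^-8 + 1 - A^4)
V(D2) = -t^-4 + t^-3 + t^-1  [8 crossings, <D> = A^-8 + 1 - A^4, w = -4]
V(D3) = -t^-4 + t^-3 + t^-1  [10 crossings, <D> = A^-2 + A^6 - A^10, w = -2]
why: one V(t) for all 3 diagrams — one class (guaranteed)


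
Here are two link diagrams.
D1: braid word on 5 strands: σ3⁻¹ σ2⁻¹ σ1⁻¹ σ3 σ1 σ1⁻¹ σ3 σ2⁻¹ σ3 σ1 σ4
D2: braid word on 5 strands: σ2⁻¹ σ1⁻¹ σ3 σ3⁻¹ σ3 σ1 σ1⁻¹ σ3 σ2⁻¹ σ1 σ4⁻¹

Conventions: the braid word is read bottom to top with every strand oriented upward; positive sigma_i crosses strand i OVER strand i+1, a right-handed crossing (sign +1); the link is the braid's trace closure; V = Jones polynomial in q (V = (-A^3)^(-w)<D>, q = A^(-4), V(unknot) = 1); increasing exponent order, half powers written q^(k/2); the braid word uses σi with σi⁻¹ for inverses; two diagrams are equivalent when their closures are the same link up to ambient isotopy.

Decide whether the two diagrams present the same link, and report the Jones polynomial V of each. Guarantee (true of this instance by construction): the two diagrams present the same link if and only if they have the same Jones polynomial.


equivalent: yes
V(D1) = -q^(1/2) - q^(5/2)  (w +1, c 11, <D> = A^-7 + A)
D2 (bracket A^-13 + A^-5; 11 crossings at w = -1): V = -q^(1/2) - q^(5/2)
why: from 11 to 11 crossings by R-moves: one link, two diagrams


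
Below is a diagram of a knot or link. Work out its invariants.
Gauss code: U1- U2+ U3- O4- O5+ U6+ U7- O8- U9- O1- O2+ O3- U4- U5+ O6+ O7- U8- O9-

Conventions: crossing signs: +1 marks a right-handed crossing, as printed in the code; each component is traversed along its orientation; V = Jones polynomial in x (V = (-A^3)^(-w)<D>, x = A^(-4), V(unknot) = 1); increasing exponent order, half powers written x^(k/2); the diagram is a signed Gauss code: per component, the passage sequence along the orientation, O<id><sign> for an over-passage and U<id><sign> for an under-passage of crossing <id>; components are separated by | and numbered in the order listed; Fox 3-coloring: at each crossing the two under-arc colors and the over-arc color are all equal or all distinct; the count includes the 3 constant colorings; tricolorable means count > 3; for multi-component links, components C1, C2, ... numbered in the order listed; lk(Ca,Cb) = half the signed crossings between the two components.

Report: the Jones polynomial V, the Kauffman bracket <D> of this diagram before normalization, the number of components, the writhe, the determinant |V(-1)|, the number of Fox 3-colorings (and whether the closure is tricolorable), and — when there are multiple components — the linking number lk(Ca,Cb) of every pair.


V(x) = -x^-4 + x^-3 + x^-1
bracket: -A^-5 - A^3 + A^7, w = -3
1 component, writhe -3, over 9 crossings
det 3, colorings 9 of 3^9 — tricolorable
observation: the span of V is 3, forcing >= 3 crossings in any diagram


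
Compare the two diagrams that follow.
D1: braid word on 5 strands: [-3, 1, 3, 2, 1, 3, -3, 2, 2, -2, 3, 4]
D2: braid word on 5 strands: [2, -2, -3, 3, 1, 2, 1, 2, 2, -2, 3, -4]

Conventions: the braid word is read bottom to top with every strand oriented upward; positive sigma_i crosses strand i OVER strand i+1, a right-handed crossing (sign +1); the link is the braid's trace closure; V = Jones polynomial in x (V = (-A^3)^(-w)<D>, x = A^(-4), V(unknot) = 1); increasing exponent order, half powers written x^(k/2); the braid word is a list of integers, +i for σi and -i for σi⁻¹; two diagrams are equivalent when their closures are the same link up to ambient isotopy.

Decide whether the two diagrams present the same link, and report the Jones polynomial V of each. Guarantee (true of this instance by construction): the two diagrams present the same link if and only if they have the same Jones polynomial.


equivalent: yes
V(D1) = x + x^3 - x^4  (w +6, c 12, <D> = -A^2 + A^6 + A^14)
V(D2) = x + x^3 - x^4  [12 crossings, <D> = -A^-4 + 1 + A^8, w = +4]
key observation: from 12 to 12 crossings by R-moves: one link, two diagrams


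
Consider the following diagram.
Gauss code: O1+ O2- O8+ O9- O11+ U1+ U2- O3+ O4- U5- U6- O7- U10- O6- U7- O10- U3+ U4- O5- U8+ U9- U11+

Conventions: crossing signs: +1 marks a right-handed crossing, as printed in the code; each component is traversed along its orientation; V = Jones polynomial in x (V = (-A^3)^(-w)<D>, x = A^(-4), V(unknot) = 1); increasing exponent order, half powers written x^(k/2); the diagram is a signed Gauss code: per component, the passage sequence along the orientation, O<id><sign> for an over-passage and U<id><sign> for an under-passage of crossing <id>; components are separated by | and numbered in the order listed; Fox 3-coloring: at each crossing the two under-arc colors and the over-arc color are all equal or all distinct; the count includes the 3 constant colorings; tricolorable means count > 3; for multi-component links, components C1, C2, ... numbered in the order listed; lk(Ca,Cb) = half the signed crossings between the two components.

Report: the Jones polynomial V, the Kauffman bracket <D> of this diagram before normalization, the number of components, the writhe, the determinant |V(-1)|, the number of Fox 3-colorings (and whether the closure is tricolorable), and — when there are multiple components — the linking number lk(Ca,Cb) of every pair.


V = -x^-4 + x^-3 + x^-1
<D> = -A^-5 - A^3 + A^7 (w = -3)
1 component over 11 crossings, w = -3
9 Fox colorings among 3^11, |V(-1)| = 3: tricolorable
why: the span of V is 3, forcing >= 3 crossings in any diagram
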